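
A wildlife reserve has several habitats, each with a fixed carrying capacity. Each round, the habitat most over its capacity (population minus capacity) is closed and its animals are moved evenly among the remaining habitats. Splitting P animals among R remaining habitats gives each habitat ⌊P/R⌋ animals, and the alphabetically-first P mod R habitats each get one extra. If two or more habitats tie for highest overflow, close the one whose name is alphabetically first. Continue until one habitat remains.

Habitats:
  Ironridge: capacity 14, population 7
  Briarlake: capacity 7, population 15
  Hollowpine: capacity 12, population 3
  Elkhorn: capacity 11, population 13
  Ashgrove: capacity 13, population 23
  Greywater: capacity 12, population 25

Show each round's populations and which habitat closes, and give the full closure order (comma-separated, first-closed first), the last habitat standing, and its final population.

Closure order: Greywater, Ashgrove, Briarlake, Elkhorn, Ironridge
Last habitat: Hollowpine with 86 animals

Round 1: Ashgrove=23 Briarlake=15 Elkhorn=13 Greywater=25 Hollowpine=3 Ironridge=7 → close Greywater (overflow 13)
  25÷5 = 5 each, +1 to first 0
Round 2: Ashgrove=28 Briarlake=20 Elkhorn=18 Hollowpine=8 Ironridge=12 → close Ashgrove (overflow 15)
  28÷4 = 7 each, +1 to first 0
Round 3: Briarlake=27 Elkhorn=25 Hollowpine=15 Ironridge=19 → close Briarlake (overflow 20)
  27÷3 = 9 each, +1 to first 0
Round 4: Elkhorn=34 Hollowpine=24 Ironridge=28 → close Elkhorn (overflow 23)
  34÷2 = 17 each, +1 to first 0
Round 5: Hollowpine=41 Ironridge=45 → close Ironridge (overflow 31)
  45÷1 = 45 each, +1 to first 0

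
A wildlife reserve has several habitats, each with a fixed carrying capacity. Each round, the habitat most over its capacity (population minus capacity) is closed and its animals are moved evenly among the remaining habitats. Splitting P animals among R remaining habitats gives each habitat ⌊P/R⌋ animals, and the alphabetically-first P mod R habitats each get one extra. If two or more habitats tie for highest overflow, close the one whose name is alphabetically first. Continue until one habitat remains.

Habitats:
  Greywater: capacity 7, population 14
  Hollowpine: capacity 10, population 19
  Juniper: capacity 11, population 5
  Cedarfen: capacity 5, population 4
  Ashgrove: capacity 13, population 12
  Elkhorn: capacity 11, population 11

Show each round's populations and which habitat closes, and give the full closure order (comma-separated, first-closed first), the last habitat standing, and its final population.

Closure order: Hollowpine, Greywater, Ashgrove, Cedarfen, Elkhorn
Last habitat: Juniper with 65 animals

Round 1: Ashgrove=12 Cedarfen=4 Elkhorn=11 Greywater=14 Hollowpine=19 Juniper=5 → close Hollowpine (overflow 9)
  19÷5 = 3 each, +1 to first 4
Round 2: Ashgrove=16 Cedarfen=8 Elkhorn=15 Greywater=18 Juniper=8 → close Greywater (overflow 11)
  18÷4 = 4 each, +1 to first 2
Round 3: Ashgrove=21 Cedarfen=13 Elkhorn=19 Juniper=12 → close Ashgrove (overflow 8)
  21÷3 = 7 each, +1 to first 0
Round 4: Cedarfen=20 Elkhorn=26 Juniper=19 → close Cedarfen (overflow 15)
  20÷2 = 10 each, +1 to first 0
Round 5: Elkhorn=36 Juniper=29 → close Elkhorn (overflow 25)
  36÷1 = 36 each, +1 to first 0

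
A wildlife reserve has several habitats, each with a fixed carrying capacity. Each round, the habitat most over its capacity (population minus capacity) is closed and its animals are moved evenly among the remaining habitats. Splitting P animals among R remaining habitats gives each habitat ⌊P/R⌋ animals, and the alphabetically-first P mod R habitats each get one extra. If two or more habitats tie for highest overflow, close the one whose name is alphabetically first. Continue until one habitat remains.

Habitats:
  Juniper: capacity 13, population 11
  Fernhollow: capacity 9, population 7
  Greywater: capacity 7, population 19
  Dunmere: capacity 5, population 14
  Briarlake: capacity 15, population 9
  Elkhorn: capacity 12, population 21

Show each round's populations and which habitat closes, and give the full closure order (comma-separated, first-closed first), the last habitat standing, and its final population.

Closure order: Greywater, Dunmere, Elkhorn, Fernhollow, Juniper
Last habitat: Briarlake with 81 animals

Round 1: Briarlake=9 Dunmere=14 Elkhorn=21 Fernhollow=7 Greywater=19 Juniper=11 → close Greywater (overflow 12)
  19÷5 = 3 each, +1 to first 4
Round 2: Briarlake=13 Dunmere=18 Elkhorn=25 Fernhollow=11 Juniper=14 → close Dunmere (overflow 13)
  18÷4 = 4 each, +1 to first 2
Round 3: Briarlake=18 Elkhorn=30 Fernhollow=15 Juniper=18 → close Elkhorn (overflow 18)
  30÷3 = 10 each, +1 to first 0
Round 4: Briarlake=28 Fernhollow=25 Juniper=28 → close Fernhollow (overflow 16)
  25÷2 = 12 each, +1 to first 1
Round 5: Briarlake=41 Juniper=40 → close Juniper (overflow 27)
  40÷1 = 40 each, +1 to first 0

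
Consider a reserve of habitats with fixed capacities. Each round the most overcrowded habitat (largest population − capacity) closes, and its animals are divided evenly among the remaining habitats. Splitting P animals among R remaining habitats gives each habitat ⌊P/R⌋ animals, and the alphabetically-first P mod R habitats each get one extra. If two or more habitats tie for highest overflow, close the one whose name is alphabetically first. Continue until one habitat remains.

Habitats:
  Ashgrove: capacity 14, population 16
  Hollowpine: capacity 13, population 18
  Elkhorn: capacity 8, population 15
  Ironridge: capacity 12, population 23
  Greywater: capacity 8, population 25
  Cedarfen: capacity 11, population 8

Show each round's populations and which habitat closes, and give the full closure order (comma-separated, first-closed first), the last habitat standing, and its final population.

Round 1: Ashgrove=16 Cedarfen=8 Elkhorn=15 Greywater=25 Hollowpine=18 Ironridge=23 → close Greywater (overflow 17)
  25÷5 = 5 each, +1 to first 0
Round 2: Ashgrove=21 Cedarfen=13 Elkhorn=20 Hollowpine=23 Ironridge=28 → close Ironridge (overflow 16)
  28÷4 = 7 each, +1 to first 0
Round 3: Ashgrove=28 Cedarfen=20 Elkhorn=27 Hollowpine=30 → close Elkhorn (overflow 19)
  27÷3 = 9 each, +1 to first 0
Round 4: Ashgrove=37 Cedarfen=29 Hollowpine=39 → close Hollowpine (overflow 26)
  39÷2 = 19 each, +1 to first 1
Round 5: Ashgrove=57 Cedarfen=48 → close Ashgrove (overflow 43)
  57÷1 = 57 each, +1 to first 0

Closure order: Greywater, Ironridge, Elkhorn, Hollowpine, Ashgrove
Last habitat: Cedarfen with 105 animals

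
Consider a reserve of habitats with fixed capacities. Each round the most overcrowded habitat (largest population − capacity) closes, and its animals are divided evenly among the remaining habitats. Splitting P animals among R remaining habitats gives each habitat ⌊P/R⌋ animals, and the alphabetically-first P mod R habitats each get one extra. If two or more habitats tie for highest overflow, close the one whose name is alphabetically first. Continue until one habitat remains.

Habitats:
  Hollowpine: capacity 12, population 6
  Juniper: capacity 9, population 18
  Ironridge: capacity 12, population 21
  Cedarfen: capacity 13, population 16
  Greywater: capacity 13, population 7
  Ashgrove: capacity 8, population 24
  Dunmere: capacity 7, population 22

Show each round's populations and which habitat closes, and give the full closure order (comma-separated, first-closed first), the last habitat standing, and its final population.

Closure order: Ashgrove, Dunmere, Ironridge, Juniper, Cedarfen, Greywater
Last habitat: Hollowpine with 114 animals

Round 1: Ashgrove=24 Cedarfen=16 Dunmere=22 Greywater=7 Hollowpine=6 Ironridge=21 Juniper=18 → close Ashgrove (overflow 16)
  24÷6 = 4 each, +1 to first 0
Round 2: Cedarfen=20 Dunmere=26 Greywater=11 Hollowpine=10 Ironridge=25 Juniper=22 → close Dunmere (overflow 19)
  26÷5 = 5 each, +1 to first 1
Round 3: Cedarfen=26 Greywater=16 Hollowpine=15 Ironridge=30 Juniper=27 → close Ironridge (overflow 18)
  30÷4 = 7 each, +1 to first 2
Round 4: Cedarfen=34 Greywater=24 Hollowpine=22 Juniper=34 → close Juniper (overflow 25)
  34÷3 = 11 each, +1 to first 1
Round 5: Cedarfen=46 Greywater=35 Hollowpine=33 → close Cedarfen (overflow 33)
  46÷2 = 23 each, +1 to first 0
Round 6: Greywater=58 Hollowpine=56 → close Greywater (overflow 45)
  58÷1 = 58 each, +1 to first 0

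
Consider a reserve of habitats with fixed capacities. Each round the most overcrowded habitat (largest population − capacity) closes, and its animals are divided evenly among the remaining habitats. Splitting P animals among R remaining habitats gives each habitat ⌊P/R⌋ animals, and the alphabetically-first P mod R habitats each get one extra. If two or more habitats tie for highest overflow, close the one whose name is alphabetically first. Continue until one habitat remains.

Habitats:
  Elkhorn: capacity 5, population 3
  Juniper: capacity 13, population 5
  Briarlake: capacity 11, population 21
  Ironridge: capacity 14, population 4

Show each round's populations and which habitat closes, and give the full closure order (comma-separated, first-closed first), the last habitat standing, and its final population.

Round 1: Briarlake=21 Elkhorn=3 Ironridge=4 Juniper=5 → close Briarlake (overflow 10)
  21÷3 = 7 each, +1 to first 0
Round 2: Elkhorn=10 Ironridge=11 Juniper=12 → close Elkhorn (overflow 5)
  10÷2 = 5 each, +1 to first 0
Round 3: Ironridge=16 Juniper=17 → close Juniper (overflow 4)
  17÷1 = 17 each, +1 to first 0

Closure order: Briarlake, Elkhorn, Juniper
Last habitat: Ironridge with 33 animals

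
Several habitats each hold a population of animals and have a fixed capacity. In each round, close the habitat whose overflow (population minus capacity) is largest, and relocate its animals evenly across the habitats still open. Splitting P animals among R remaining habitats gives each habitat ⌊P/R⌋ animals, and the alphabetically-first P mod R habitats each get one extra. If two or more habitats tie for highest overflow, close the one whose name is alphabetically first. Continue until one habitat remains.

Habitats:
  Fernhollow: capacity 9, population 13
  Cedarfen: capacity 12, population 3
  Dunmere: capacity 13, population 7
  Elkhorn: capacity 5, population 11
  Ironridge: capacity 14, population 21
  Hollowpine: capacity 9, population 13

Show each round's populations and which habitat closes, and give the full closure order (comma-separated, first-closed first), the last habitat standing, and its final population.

Round 1: Cedarfen=3 Dunmere=7 Elkhorn=11 Fernhollow=13 Hollowpine=13 Ironridge=21 → close Ironridge (overflow 7)
  21÷5 = 4 each, +1 to first 1
Round 2: Cedarfen=8 Dunmere=11 Elkhorn=15 Fernhollow=17 Hollowpine=17 → close Elkhorn (overflow 10)
  15÷4 = 3 each, +1 to first 3
Round 3: Cedarfen=12 Dunmere=15 Fernhollow=21 Hollowpine=20 → close Fernhollow (overflow 12)
  21÷3 = 7 each, +1 to first 0
Round 4: Cedarfen=19 Dunmere=22 Hollowpine=27 → close Hollowpine (overflow 18)
  27÷2 = 13 each, +1 to first 1
Round 5: Cedarfen=33 Dunmere=35 → close Dunmere (overflow 22)
  35÷1 = 35 each, +1 to first 0

Closure order: Ironridge, Elkhorn, Fernhollow, Hollowpine, Dunmere
Last habitat: Cedarfen with 68 animals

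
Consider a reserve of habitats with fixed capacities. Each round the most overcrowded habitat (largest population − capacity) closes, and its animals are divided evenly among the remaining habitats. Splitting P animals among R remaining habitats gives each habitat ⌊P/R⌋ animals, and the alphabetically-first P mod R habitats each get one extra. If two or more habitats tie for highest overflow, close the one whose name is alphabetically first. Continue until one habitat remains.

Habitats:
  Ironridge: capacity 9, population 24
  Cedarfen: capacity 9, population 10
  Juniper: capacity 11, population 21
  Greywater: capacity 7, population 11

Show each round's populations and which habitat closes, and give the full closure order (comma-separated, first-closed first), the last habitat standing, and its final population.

Round 1: Cedarfen=10 Greywater=11 Ironridge=24 Juniper=21 → close Ironridge (overflow 15)
  24÷3 = 8 each, +1 to first 0
Round 2: Cedarfen=18 Greywater=19 Juniper=29 → close Juniper (overflow 18)
  29÷2 = 14 each, +1 to first 1
Round 3: Cedarfen=33 Greywater=33 → close Greywater (overflow 26)
  33÷1 = 33 each, +1 to first 0

Closure order: Ironridge, Juniper, Greywater
Last habitat: Cedarfen with 66 animals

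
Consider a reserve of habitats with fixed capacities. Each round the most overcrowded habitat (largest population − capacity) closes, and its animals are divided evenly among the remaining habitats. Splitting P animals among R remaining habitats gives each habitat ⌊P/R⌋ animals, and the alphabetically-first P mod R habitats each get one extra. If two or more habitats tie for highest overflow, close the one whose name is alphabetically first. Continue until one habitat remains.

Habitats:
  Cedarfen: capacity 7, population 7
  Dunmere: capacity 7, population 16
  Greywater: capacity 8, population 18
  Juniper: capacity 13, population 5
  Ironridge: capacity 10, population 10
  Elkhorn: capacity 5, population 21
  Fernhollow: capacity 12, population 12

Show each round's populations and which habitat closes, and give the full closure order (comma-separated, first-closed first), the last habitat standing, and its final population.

Round 1: Cedarfen=7 Dunmere=16 Elkhorn=21 Fernhollow=12 Greywater=18 Ironridge=10 Juniper=5 → close Elkhorn (overflow 16)
  21÷6 = 3 each, +1 to first 3
Round 2: Cedarfen=11 Dunmere=20 Fernhollow=16 Greywater=21 Ironridge=13 Juniper=8 → close Dunmere (overflow 13)
  20÷5 = 4 each, +1 to first 0
Round 3: Cedarfen=15 Fernhollow=20 Greywater=25 Ironridge=17 Juniper=12 → close Greywater (overflow 17)
  25÷4 = 6 each, +1 to first 1
Round 4: Cedarfen=22 Fernhollow=26 Ironridge=23 Juniper=18 → close Cedarfen (overflow 15)
  22÷3 = 7 each, +1 to first 1
Round 5: Fernhollow=34 Ironridge=30 Juniper=25 → close Fernhollow (overflow 22)
  34÷2 = 17 each, +1 to first 0
Round 6: Ironridge=47 Juniper=42 → close Ironridge (overflow 37)
  47÷1 = 47 each, +1 to first 0

Closure order: Elkhorn, Dunmere, Greywater, Cedarfen, Fernhollow, Ironridge
Last habitat: Juniper with 89 animals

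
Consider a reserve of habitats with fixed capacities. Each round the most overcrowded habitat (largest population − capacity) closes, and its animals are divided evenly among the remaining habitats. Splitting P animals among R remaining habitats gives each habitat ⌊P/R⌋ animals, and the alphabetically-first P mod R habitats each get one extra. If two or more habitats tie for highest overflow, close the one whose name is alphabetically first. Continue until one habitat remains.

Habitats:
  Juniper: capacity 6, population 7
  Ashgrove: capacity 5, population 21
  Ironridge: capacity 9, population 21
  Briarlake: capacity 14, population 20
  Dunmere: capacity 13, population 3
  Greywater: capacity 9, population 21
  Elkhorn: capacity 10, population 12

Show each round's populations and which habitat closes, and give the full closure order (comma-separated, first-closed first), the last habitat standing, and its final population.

Closure order: Ashgrove, Greywater, Ironridge, Briarlake, Elkhorn, Juniper
Last habitat: Dunmere with 105 animals

Round 1: Ashgrove=21 Briarlake=20 Dunmere=3 Elkhorn=12 Greywater=21 Ironridge=21 Juniper=7 → close Ashgrove (overflow 16)
  21÷6 = 3 each, +1 to first 3
Round 2: Briarlake=24 Dunmere=7 Elkhorn=16 Greywater=24 Ironridge=24 Juniper=10 → close Greywater (overflow 15)
  24÷5 = 4 each, +1 to first 4
Round 3: Briarlake=29 Dunmere=12 Elkhorn=21 Ironridge=29 Juniper=14 → close Ironridge (overflow 20)
  29÷4 = 7 each, +1 to first 1
Round 4: Briarlake=37 Dunmere=19 Elkhorn=28 Juniper=21 → close Briarlake (overflow 23)
  37÷3 = 12 each, +1 to first 1
Round 5: Dunmere=32 Elkhorn=40 Juniper=33 → close Elkhorn (overflow 30)
  40÷2 = 20 each, +1 to first 0
Round 6: Dunmere=52 Juniper=53 → close Juniper (overflow 47)
  53÷1 = 53 each, +1 to first 0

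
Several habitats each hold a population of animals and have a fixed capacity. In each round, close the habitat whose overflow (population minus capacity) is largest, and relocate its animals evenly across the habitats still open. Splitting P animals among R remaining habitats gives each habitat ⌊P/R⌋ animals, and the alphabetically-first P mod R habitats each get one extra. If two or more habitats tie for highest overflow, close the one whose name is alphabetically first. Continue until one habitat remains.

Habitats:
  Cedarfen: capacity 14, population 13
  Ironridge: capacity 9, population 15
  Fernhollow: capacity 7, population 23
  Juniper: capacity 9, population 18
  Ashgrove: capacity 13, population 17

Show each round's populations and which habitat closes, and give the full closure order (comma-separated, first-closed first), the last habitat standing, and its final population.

Closure order: Fernhollow, Juniper, Ironridge, Ashgrove
Last habitat: Cedarfen with 86 animals

Round 1: Ashgrove=17 Cedarfen=13 Fernhollow=23 Ironridge=15 Juniper=18 → close Fernhollow (overflow 16)
  23÷4 = 5 each, +1 to first 3
Round 2: Ashgrove=23 Cedarfen=19 Ironridge=21 Juniper=23 → close Juniper (overflow 14)
  23÷3 = 7 each, +1 to first 2
Round 3: Ashgrove=31 Cedarfen=27 Ironridge=28 → close Ironridge (overflow 19)
  28÷2 = 14 each, +1 to first 0
Round 4: Ashgrove=45 Cedarfen=41 → close Ashgrove (overflow 32)
  45÷1 = 45 each, +1 to first 0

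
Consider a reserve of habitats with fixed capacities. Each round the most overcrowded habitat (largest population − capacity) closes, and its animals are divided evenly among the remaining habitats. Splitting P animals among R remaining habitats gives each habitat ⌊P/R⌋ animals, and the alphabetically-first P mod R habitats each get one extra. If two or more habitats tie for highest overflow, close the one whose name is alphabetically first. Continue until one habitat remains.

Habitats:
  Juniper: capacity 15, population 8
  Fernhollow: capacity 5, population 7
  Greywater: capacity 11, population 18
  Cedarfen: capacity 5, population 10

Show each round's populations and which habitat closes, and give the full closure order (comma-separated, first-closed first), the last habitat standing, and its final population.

Closure order: Greywater, Cedarfen, Fernhollow
Last habitat: Juniper with 43 animals

Round 1: Cedarfen=10 Fernhollow=7 Greywater=18 Juniper=8 → close Greywater (overflow 7)
  18÷3 = 6 each, +1 to first 0
Round 2: Cedarfen=16 Fernhollow=13 Juniper=14 → close Cedarfen (overflow 11)
  16÷2 = 8 each, +1 to first 0
Round 3: Fernhollow=21 Juniper=22 → close Fernhollow (overflow 16)
  21÷1 = 21 each, +1 to first 0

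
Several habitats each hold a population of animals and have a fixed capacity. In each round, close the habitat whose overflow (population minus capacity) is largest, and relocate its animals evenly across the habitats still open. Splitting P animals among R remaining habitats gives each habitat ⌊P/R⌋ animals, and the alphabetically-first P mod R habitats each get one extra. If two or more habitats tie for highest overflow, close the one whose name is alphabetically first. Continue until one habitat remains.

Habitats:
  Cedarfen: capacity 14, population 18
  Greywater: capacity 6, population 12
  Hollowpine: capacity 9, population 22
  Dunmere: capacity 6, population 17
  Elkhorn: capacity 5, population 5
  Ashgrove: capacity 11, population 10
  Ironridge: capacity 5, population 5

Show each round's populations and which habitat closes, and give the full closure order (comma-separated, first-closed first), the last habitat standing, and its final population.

Closure order: Hollowpine, Dunmere, Greywater, Cedarfen, Ashgrove, Elkhorn
Last habitat: Ironridge with 89 animals

Round 1: Ashgrove=10 Cedarfen=18 Dunmere=17 Elkhorn=5 Greywater=12 Hollowpine=22 Ironridge=5 → close Hollowpine (overflow 13)
  22÷6 = 3 each, +1 to first 4
Round 2: Ashgrove=14 Cedarfen=22 Dunmere=21 Elkhorn=9 Greywater=15 Ironridge=8 → close Dunmere (overflow 15)
  21÷5 = 4 each, +1 to first 1
Round 3: Ashgrove=19 Cedarfen=26 Elkhorn=13 Greywater=19 Ironridge=12 → close Greywater (overflow 13)
  19÷4 = 4 each, +1 to first 3
Round 4: Ashgrove=24 Cedarfen=31 Elkhorn=18 Ironridge=16 → close Cedarfen (overflow 17)
  31÷3 = 10 each, +1 to first 1
Round 5: Ashgrove=35 Elkhorn=28 Ironridge=26 → close Ashgrove (overflow 24)
  35÷2 = 17 each, +1 to first 1
Round 6: Elkhorn=46 Ironridge=43 → close Elkhorn (overflow 41)
  46÷1 = 46 each, +1 to first 0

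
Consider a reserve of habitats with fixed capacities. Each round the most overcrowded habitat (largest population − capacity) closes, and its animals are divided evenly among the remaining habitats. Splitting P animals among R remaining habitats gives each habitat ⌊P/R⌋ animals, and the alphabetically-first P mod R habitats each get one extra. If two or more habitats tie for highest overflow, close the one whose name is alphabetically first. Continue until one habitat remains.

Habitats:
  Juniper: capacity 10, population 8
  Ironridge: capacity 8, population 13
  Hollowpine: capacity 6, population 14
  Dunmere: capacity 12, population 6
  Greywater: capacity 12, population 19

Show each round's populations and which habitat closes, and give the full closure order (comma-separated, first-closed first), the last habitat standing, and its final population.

Closure order: Hollowpine, Greywater, Ironridge, Juniper
Last habitat: Dunmere with 60 animals

Round 1: Dunmere=6 Greywater=19 Hollowpine=14 Ironridge=13 Juniper=8 → close Hollowpine (overflow 8)
  14÷4 = 3 each, +1 to first 2
Round 2: Dunmere=10 Greywater=23 Ironridge=16 Juniper=11 → close Greywater (overflow 11)
  23÷3 = 7 each, +1 to first 2
Round 3: Dunmere=18 Ironridge=24 Juniper=18 → close Ironridge (overflow 16)
  24÷2 = 12 each, +1 to first 0
Round 4: Dunmere=30 Juniper=30 → close Juniper (overflow 20)
  30÷1 = 30 each, +1 to first 0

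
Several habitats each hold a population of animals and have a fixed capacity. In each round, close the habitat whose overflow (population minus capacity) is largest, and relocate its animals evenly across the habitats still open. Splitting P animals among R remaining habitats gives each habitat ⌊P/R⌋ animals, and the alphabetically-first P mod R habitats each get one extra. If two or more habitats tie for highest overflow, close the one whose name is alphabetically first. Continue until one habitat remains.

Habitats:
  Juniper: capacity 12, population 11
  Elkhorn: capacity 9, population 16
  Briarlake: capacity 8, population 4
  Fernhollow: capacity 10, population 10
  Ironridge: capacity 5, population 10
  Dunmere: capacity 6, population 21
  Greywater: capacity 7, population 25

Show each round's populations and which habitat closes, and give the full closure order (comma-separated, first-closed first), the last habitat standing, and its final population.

Round 1: Briarlake=4 Dunmere=21 Elkhorn=16 Fernhollow=10 Greywater=25 Ironridge=10 Juniper=11 → close Greywater (overflow 18)
  25÷6 = 4 each, +1 to first 1
Round 2: Briarlake=9 Dunmere=25 Elkhorn=20 Fernhollow=14 Ironridge=14 Juniper=15 → close Dunmere (overflow 19)
  25÷5 = 5 each, +1 to first 0
Round 3: Briarlake=14 Elkhorn=25 Fernhollow=19 Ironridge=19 Juniper=20 → close Elkhorn (overflow 16)
  25÷4 = 6 each, +1 to first 1
Round 4: Briarlake=21 Fernhollow=25 Ironridge=25 Juniper=26 → close Ironridge (overflow 20)
  25÷3 = 8 each, +1 to first 1
Round 5: Briarlake=30 Fernhollow=33 Juniper=34 → close Fernhollow (overflow 23)
  33÷2 = 16 each, +1 to first 1
Round 6: Briarlake=47 Juniper=50 → close Briarlake (overflow 39)
  47÷1 = 47 each, +1 to first 0

Closure order: Greywater, Dunmere, Elkhorn, Ironridge, Fernhollow, Briarlake
Last habitat: Juniper with 97 animals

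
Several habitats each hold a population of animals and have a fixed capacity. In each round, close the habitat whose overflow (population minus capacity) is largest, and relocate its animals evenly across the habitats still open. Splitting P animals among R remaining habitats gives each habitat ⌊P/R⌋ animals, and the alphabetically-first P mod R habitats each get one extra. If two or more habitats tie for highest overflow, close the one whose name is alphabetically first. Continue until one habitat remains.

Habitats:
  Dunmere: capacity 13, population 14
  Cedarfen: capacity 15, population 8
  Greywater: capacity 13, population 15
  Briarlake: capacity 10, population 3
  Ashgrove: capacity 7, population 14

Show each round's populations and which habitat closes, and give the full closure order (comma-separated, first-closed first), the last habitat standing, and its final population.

Closure order: Ashgrove, Greywater, Dunmere, Briarlake
Last habitat: Cedarfen with 54 animals

Round 1: Ashgrove=14 Briarlake=3 Cedarfen=8 Dunmere=14 Greywater=15 → close Ashgrove (overflow 7)
  14÷4 = 3 each, +1 to first 2
Round 2: Briarlake=7 Cedarfen=12 Dunmere=17 Greywater=18 → close Greywater (overflow 5)
  18÷3 = 6 each, +1 to first 0
Round 3: Briarlake=13 Cedarfen=18 Dunmere=23 → close Dunmere (overflow 10)
  23÷2 = 11 each, +1 to first 1
Round 4: Briarlake=25 Cedarfen=29 → close Briarlake (overflow 15)
  25÷1 = 25 each, +1 to first 0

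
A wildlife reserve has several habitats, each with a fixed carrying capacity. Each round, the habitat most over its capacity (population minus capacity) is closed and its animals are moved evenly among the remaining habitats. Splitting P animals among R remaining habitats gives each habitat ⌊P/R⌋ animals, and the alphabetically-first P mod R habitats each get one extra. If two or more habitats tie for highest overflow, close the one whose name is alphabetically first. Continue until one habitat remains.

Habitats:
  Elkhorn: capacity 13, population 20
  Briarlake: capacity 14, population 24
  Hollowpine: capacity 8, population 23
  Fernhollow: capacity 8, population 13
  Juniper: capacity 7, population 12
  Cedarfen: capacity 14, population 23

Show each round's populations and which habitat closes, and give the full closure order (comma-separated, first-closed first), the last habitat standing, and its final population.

Closure order: Hollowpine, Briarlake, Cedarfen, Elkhorn, Fernhollow
Last habitat: Juniper with 115 animals

Round 1: Briarlake=24 Cedarfen=23 Elkhorn=20 Fernhollow=13 Hollowpine=23 Juniper=12 → close Hollowpine (overflow 15)
  23÷5 = 4 each, +1 to first 3
Round 2: Briarlake=29 Cedarfen=28 Elkhorn=25 Fernhollow=17 Juniper=16 → close Briarlake (overflow 15)
  29÷4 = 7 each, +1 to first 1
Round 3: Cedarfen=36 Elkhorn=32 Fernhollow=24 Juniper=23 → close Cedarfen (overflow 22)
  36÷3 = 12 each, +1 to first 0
Round 4: Elkhorn=44 Fernhollow=36 Juniper=35 → close Elkhorn (overflow 31)
  44÷2 = 22 each, +1 to first 0
Round 5: Fernhollow=58 Juniper=57 → close Fernhollow (overflow 50)
  58÷1 = 58 each, +1 to first 0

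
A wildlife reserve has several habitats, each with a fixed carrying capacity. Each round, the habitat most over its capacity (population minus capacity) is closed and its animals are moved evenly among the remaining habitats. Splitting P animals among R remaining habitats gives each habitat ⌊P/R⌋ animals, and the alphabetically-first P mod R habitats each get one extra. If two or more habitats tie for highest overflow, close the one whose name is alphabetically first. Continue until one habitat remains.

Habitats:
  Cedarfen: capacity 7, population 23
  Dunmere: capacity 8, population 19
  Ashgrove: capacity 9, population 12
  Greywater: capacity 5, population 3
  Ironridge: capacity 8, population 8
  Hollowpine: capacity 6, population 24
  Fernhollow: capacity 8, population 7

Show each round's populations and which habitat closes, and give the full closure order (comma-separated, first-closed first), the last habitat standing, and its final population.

Round 1: Ashgrove=12 Cedarfen=23 Dunmere=19 Fernhollow=7 Greywater=3 Hollowpine=24 Ironridge=8 → close Hollowpine (overflow 18)
  24÷6 = 4 each, +1 to first 0
Round 2: Ashgrove=16 Cedarfen=27 Dunmere=23 Fernhollow=11 Greywater=7 Ironridge=12 → close Cedarfen (overflow 20)
  27÷5 = 5 each, +1 to first 2
Round 3: Ashgrove=22 Dunmere=29 Fernhollow=16 Greywater=12 Ironridge=17 → close Dunmere (overflow 21)
  29÷4 = 7 each, +1 to first 1
Round 4: Ashgrove=30 Fernhollow=23 Greywater=19 Ironridge=24 → close Ashgrove (overflow 21)
  30÷3 = 10 each, +1 to first 0
Round 5: Fernhollow=33 Greywater=29 Ironridge=34 → close Ironridge (overflow 26)
  34÷2 = 17 each, +1 to first 0
Round 6: Fernhollow=50 Greywater=46 → close Fernhollow (overflow 42)
  50÷1 = 50 each, +1 to first 0

Closure order: Hollowpine, Cedarfen, Dunmere, Ashgrove, Ironridge, Fernhollow
Last habitat: Greywater with 96 animals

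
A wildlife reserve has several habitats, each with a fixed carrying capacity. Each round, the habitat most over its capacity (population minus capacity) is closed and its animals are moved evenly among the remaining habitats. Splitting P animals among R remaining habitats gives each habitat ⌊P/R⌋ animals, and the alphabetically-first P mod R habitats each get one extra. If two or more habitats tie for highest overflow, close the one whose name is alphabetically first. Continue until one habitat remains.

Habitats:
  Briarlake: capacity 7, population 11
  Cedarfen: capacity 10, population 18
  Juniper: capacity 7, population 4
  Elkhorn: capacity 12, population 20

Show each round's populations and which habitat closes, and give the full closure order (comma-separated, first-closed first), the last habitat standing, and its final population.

Closure order: Cedarfen, Elkhorn, Briarlake
Last habitat: Juniper with 53 animals

Round 1: Briarlake=11 Cedarfen=18 Elkhorn=20 Juniper=4 → close Cedarfen (overflow 8)
  18÷3 = 6 each, +1 to first 0
Round 2: Briarlake=17 Elkhorn=26 Juniper=10 → close Elkhorn (overflow 14)
  26÷2 = 13 each, +1 to first 0
Round 3: Briarlake=30 Juniper=23 → close Briarlake (overflow 23)
  30÷1 = 30 each, +1 to first 0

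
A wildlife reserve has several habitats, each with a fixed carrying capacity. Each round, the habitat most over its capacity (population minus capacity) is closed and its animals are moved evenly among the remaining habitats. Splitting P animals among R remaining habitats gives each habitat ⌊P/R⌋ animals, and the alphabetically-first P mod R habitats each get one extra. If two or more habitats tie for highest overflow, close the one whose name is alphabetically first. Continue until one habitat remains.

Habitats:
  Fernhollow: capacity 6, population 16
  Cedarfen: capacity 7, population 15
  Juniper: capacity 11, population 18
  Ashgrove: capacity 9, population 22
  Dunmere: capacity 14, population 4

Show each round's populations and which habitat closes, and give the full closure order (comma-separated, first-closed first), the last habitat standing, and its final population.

Round 1: Ashgrove=22 Cedarfen=15 Dunmere=4 Fernhollow=16 Juniper=18 → close Ashgrove (overflow 13)
  22÷4 = 5 each, +1 to first 2
Round 2: Cedarfen=21 Dunmere=10 Fernhollow=21 Juniper=23 → close Fernhollow (overflow 15)
  21÷3 = 7 each, +1 to first 0
Round 3: Cedarfen=28 Dunmere=17 Juniper=30 → close Cedarfen (overflow 21)
  28÷2 = 14 each, +1 to first 0
Round 4: Dunmere=31 Juniper=44 → close Juniper (overflow 33)
  44÷1 = 44 each, +1 to first 0

Closure order: Ashgrove, Fernhollow, Cedarfen, Juniper
Last habitat: Dunmere with 75 animals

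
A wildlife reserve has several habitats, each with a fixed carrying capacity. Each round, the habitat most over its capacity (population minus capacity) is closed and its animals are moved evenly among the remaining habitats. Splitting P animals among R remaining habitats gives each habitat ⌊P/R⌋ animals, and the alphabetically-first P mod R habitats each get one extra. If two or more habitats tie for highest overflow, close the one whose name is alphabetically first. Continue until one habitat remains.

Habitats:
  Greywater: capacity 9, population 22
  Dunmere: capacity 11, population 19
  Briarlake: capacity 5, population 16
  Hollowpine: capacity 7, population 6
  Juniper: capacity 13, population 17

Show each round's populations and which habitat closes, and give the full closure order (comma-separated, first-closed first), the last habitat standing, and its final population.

Round 1: Briarlake=16 Dunmere=19 Greywater=22 Hollowpine=6 Juniper=17 → close Greywater (overflow 13)
  22÷4 = 5 each, +1 to first 2
Round 2: Briarlake=22 Dunmere=25 Hollowpine=11 Juniper=22 → close Briarlake (overflow 17)
  22÷3 = 7 each, +1 to first 1
Round 3: Dunmere=33 Hollowpine=18 Juniper=29 → close Dunmere (overflow 22)
  33÷2 = 16 each, +1 to first 1
Round 4: Hollowpine=35 Juniper=45 → close Juniper (overflow 32)
  45÷1 = 45 each, +1 to first 0

Closure order: Greywater, Briarlake, Dunmere, Juniper
Last habitat: Hollowpine with 80 animals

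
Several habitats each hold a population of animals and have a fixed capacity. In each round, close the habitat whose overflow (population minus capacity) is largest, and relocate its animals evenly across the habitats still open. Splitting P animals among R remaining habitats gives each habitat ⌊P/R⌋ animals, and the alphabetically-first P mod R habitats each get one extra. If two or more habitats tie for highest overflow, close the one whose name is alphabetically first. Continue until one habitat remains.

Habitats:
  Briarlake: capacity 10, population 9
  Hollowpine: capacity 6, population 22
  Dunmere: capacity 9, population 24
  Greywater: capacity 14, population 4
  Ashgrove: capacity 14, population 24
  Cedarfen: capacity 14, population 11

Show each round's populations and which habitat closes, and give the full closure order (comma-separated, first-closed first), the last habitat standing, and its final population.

Round 1: Ashgrove=24 Briarlake=9 Cedarfen=11 Dunmere=24 Greywater=4 Hollowpine=22 → close Hollowpine (overflow 16)
  22÷5 = 4 each, +1 to first 2
Round 2: Ashgrove=29 Briarlake=14 Cedarfen=15 Dunmere=28 Greywater=8 → close Dunmere (overflow 19)
  28÷4 = 7 each, +1 to first 0
Round 3: Ashgrove=36 Briarlake=21 Cedarfen=22 Greywater=15 → close Ashgrove (overflow 22)
  36÷3 = 12 each, +1 to first 0
Round 4: Briarlake=33 Cedarfen=34 Greywater=27 → close Briarlake (overflow 23)
  33÷2 = 16 each, +1 to first 1
Round 5: Cedarfen=51 Greywater=43 → close Cedarfen (overflow 37)
  51÷1 = 51 each, +1 to first 0

Closure order: Hollowpine, Dunmere, Ashgrove, Briarlake, Cedarfen
Last habitat: Greywater with 94 animals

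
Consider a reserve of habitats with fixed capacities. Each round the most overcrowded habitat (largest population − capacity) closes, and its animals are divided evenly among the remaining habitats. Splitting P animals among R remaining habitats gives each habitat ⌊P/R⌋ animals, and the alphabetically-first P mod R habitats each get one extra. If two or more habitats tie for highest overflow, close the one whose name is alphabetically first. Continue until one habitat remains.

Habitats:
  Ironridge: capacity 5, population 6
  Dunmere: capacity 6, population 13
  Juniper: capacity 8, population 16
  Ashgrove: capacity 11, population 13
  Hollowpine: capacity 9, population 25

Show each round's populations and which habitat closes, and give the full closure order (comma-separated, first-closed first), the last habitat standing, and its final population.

Closure order: Hollowpine, Juniper, Dunmere, Ashgrove
Last habitat: Ironridge with 73 animals

Round 1: Ashgrove=13 Dunmere=13 Hollowpine=25 Ironridge=6 Juniper=16 → close Hollowpine (overflow 16)
  25÷4 = 6 each, +1 to first 1
Round 2: Ashgrove=20 Dunmere=19 Ironridge=12 Juniper=22 → close Juniper (overflow 14)
  22÷3 = 7 each, +1 to first 1
Round 3: Ashgrove=28 Dunmere=26 Ironridge=19 → close Dunmere (overflow 20)
  26÷2 = 13 each, +1 to first 0
Round 4: Ashgrove=41 Ironridge=32 → close Ashgrove (overflow 30)
  41÷1 = 41 each, +1 to first 0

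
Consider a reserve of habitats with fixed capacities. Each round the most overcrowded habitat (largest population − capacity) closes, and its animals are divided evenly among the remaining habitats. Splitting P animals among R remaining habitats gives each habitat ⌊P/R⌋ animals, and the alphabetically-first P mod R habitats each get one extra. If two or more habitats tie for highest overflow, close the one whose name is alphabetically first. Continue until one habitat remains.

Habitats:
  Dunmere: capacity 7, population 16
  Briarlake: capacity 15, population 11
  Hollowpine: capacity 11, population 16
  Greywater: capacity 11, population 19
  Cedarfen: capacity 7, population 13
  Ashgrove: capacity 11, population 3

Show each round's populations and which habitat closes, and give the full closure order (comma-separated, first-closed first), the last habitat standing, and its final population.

Round 1: Ashgrove=3 Briarlake=11 Cedarfen=13 Dunmere=16 Greywater=19 Hollowpine=16 → close Dunmere (overflow 9)
  16÷5 = 3 each, +1 to first 1
Round 2: Ashgrove=7 Briarlake=14 Cedarfen=16 Greywater=22 Hollowpine=19 → close Greywater (overflow 11)
  22÷4 = 5 each, +1 to first 2
Round 3: Ashgrove=13 Briarlake=20 Cedarfen=21 Hollowpine=24 → close Cedarfen (overflow 14)
  21÷3 = 7 each, +1 to first 0
Round 4: Ashgrove=20 Briarlake=27 Hollowpine=31 → close Hollowpine (overflow 20)
  31÷2 = 15 each, +1 to first 1
Round 5: Ashgrove=36 Briarlake=42 → close Briarlake (overflow 27)
  42÷1 = 42 each, +1 to first 0

Closure order: Dunmere, Greywater, Cedarfen, Hollowpine, Briarlake
Last habitat: Ashgrove with 78 animals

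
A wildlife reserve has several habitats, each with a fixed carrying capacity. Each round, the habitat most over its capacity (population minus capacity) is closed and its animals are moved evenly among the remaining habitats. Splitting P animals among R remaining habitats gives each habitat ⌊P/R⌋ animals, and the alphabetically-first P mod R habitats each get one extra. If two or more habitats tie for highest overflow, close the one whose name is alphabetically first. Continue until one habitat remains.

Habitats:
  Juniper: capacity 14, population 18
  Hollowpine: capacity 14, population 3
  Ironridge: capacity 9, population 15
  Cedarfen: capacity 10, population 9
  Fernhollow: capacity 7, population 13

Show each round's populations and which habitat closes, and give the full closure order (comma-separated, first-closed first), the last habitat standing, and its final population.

Closure order: Fernhollow, Ironridge, Juniper, Cedarfen
Last habitat: Hollowpine with 58 animals

Round 1: Cedarfen=9 Fernhollow=13 Hollowpine=3 Ironridge=15 Juniper=18 → close Fernhollow (overflow 6)
  13÷4 = 3 each, +1 to first 1
Round 2: Cedarfen=13 Hollowpine=6 Ironridge=18 Juniper=21 → close Ironridge (overflow 9)
  18÷3 = 6 each, +1 to first 0
Round 3: Cedarfen=19 Hollowpine=12 Juniper=27 → close Juniper (overflow 13)
  27÷2 = 13 each, +1 to first 1
Round 4: Cedarfen=33 Hollowpine=25 → close Cedarfen (overflow 23)
  33÷1 = 33 each, +1 to first 0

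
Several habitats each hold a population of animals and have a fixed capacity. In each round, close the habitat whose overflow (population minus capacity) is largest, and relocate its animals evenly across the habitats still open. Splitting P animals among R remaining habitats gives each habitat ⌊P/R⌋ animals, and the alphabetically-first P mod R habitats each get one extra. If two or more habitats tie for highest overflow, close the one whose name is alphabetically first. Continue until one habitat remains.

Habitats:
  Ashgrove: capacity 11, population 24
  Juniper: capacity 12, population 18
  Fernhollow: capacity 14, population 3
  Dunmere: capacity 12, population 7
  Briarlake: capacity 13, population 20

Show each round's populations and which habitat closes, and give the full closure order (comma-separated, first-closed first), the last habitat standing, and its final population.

Closure order: Ashgrove, Briarlake, Juniper, Dunmere
Last habitat: Fernhollow with 72 animals

Round 1: Ashgrove=24 Briarlake=20 Dunmere=7 Fernhollow=3 Juniper=18 → close Ashgrove (overflow 13)
  24÷4 = 6 each, +1 to first 0
Round 2: Briarlake=26 Dunmere=13 Fernhollow=9 Juniper=24 → close Briarlake (overflow 13)
  26÷3 = 8 each, +1 to first 2
Round 3: Dunmere=22 Fernhollow=18 Juniper=32 → close Juniper (overflow 20)
  32÷2 = 16 each, +1 to first 0
Round 4: Dunmere=38 Fernhollow=34 → close Dunmere (overflow 26)
  38÷1 = 38 each, +1 to first 0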